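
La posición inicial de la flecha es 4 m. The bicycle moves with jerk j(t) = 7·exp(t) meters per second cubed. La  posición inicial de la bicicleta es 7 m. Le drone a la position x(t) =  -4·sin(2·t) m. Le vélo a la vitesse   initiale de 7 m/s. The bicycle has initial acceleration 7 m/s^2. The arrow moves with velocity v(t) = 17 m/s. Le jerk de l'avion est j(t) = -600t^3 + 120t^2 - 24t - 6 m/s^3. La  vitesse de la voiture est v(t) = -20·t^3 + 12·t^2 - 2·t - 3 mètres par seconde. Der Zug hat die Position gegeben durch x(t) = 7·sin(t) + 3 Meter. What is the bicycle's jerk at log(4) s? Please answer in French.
De l'équation du jerk j(t) = 7·exp(t), nous substituons t = log(4) pour obtenir j = 28.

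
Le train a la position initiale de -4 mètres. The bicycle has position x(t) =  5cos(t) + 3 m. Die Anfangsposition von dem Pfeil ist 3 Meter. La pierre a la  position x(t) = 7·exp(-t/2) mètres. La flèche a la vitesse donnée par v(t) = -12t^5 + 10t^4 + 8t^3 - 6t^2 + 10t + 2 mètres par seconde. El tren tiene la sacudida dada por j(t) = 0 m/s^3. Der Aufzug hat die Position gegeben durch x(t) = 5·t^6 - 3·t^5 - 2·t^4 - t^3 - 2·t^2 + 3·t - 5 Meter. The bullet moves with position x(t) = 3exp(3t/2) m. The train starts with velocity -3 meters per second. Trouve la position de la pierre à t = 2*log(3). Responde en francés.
Nous avons la position x(t) = 7·exp(-t/2). En substituant t = 2*log(3): x(2*log(3)) = 7/3.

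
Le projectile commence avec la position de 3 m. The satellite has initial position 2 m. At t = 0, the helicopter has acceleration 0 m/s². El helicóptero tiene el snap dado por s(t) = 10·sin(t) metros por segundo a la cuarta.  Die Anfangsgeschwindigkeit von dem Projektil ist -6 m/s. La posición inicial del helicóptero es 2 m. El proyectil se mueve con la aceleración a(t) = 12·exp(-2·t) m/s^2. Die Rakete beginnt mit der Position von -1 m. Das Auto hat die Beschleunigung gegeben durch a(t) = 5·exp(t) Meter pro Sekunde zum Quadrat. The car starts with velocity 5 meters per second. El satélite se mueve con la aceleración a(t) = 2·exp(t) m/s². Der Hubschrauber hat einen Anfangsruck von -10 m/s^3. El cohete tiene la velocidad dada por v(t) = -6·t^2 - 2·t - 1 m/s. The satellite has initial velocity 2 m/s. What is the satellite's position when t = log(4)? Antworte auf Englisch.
To solve this, we need to take 2 integrals of our acceleration equation a(t) = 2·exp(t). Taking ∫a(t)dt and applying v(0) = 2, we find v(t) = 2·exp(t). Integrating velocity and using the initial condition x(0) = 2, we get x(t) = 2·exp(t). Using x(t) = 2·exp(t) and substituting t = log(4), we find x = 8.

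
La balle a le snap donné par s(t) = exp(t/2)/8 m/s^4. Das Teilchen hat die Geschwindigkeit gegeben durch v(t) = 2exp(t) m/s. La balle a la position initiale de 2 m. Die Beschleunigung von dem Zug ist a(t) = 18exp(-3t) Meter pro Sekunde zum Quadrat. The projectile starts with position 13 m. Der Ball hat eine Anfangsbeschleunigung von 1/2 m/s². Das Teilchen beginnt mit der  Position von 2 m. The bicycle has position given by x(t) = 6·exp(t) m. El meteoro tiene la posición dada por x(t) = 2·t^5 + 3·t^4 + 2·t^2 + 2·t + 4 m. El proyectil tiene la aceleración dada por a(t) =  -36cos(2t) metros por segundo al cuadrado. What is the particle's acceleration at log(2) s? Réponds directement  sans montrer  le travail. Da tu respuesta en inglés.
a(log(2)) = 4.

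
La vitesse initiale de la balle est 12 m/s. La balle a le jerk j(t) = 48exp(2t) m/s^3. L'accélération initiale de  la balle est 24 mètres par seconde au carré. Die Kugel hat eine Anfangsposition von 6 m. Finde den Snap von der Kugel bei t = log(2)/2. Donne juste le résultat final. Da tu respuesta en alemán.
Bei t = log(2)/2, s = 192.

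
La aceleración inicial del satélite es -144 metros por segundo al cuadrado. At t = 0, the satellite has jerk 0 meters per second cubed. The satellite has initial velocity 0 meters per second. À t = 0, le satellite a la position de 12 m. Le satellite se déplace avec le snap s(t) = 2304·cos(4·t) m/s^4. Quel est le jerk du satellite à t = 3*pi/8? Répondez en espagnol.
Debemos encontrar la antiderivada de nuestra ecuación del snap s(t) = 2304·cos(4·t) 1 vez. La antiderivada del snap es la sacudida. Usando j(0) = 0, obtenemos j(t) = 576·sin(4·t). Tenemos la sacudida j(t) = 576·sin(4·t). Sustituyendo t = 3*pi/8: j(3*pi/8) = -576.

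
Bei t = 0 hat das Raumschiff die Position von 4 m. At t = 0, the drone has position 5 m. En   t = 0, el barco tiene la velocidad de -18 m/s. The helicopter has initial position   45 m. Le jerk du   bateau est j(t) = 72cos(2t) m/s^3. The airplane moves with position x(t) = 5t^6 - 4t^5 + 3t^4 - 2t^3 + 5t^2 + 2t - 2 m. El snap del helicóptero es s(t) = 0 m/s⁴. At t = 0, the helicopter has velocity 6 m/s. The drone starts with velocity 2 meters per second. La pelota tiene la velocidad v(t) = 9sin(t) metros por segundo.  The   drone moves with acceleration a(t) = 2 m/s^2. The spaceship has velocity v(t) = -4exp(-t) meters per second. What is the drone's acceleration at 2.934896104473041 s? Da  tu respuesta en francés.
Nous avons l'accélération a(t) = 2. En substituant t = 2.934896104473041: a(2.934896104473041) = 2.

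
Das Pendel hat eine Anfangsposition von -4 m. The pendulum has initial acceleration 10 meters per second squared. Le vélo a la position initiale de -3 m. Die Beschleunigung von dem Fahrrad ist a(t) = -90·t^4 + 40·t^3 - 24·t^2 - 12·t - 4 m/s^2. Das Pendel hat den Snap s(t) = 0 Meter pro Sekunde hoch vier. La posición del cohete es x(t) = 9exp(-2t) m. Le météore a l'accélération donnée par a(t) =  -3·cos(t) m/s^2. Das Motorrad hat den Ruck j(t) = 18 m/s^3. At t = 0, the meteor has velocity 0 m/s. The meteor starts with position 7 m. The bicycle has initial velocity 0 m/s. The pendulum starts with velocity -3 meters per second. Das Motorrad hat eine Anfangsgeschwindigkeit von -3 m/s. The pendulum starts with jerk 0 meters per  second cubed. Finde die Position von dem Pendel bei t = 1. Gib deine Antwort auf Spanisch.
Partiendo del snap s(t) = 0, tomamos 4 antiderivadas. Integrando el snap y usando la condición inicial j(0) = 0, obtenemos j(t) = 0. La antiderivada de la sacudida es la aceleración. Usando a(0) = 10, obtenemos a(t) = 10. La integral de la aceleración es la velocidad. Usando v(0) = -3, obtenemos v(t) = 10·t - 3. Tomando ∫v(t)dt y aplicando x(0) = -4, encontramos x(t) = 5·t^2 - 3·t - 4. De la ecuación de la posición x(t) = 5·t^2 - 3·t - 4, sustituimos t = 1 para obtener x = -2.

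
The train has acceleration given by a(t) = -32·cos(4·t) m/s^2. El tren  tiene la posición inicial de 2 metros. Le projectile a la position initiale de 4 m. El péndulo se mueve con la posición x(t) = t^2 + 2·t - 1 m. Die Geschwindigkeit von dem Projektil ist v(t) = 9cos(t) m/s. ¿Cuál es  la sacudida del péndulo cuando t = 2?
Debemos derivar nuestra ecuación de la posición x(t) = t^2 + 2·t - 1 3 veces. Tomando d/dt de x(t), encontramos v(t) = 2·t + 2. Tomando d/dt de v(t), encontramos a(t) = 2. Tomando d/dt de a(t), encontramos j(t) = 0. Tenemos la sacudida j(t) = 0. Sustituyendo t = 2: j(2) = 0.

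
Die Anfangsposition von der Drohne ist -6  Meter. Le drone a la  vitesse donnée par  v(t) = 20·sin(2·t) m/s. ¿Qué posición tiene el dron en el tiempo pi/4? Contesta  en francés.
Nous devons trouver l'intégrale de notre équation de la vitesse v(t) = 20·sin(2·t) 1 fois. En intégrant la vitesse et en utilisant la condition initiale x(0) = -6, nous obtenons x(t) = 4 - 10·cos(2·t). En utilisant x(t) = 4 - 10·cos(2·t) et en substituant t = pi/4, nous trouvons x = 4.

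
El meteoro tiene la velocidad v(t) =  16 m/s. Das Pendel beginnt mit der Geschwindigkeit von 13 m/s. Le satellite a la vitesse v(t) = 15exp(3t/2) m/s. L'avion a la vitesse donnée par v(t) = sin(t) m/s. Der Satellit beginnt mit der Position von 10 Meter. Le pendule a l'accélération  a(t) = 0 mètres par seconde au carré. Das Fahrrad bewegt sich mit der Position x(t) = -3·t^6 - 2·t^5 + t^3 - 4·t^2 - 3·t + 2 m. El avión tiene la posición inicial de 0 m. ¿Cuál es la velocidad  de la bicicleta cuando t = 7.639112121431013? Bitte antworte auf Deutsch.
Wir müssen unsere Gleichung für die Position x(t) = -3·t^6 - 2·t^5 + t^3 - 4·t^2 - 3·t + 2 1-mal ableiten. Durch Ableiten von der Position erhalten wir die Geschwindigkeit: v(t) = -18·t^5 - 10·t^4 + 3·t^2 - 8·t - 3. Aus der Gleichung für die Geschwindigkeit v(t) = -18·t^5 - 10·t^4 + 3·t^2 - 8·t - 3, setzen wir t = 7.639112121431013 ein und erhalten v = -502203.167368214.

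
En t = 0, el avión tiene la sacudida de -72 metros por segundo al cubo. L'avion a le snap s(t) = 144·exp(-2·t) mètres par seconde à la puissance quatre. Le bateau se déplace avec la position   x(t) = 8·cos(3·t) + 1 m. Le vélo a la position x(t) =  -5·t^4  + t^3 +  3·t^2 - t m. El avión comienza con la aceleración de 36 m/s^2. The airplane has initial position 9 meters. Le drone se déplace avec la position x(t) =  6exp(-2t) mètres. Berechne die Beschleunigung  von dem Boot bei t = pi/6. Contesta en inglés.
Starting from position x(t) = 8·cos(3·t) + 1, we take 2 derivatives. Differentiating position, we get velocity: v(t) = -24·sin(3·t). The derivative of velocity gives acceleration: a(t) = -72·cos(3·t). From the given acceleration equation a(t) = -72·cos(3·t), we substitute t = pi/6 to get a = 0.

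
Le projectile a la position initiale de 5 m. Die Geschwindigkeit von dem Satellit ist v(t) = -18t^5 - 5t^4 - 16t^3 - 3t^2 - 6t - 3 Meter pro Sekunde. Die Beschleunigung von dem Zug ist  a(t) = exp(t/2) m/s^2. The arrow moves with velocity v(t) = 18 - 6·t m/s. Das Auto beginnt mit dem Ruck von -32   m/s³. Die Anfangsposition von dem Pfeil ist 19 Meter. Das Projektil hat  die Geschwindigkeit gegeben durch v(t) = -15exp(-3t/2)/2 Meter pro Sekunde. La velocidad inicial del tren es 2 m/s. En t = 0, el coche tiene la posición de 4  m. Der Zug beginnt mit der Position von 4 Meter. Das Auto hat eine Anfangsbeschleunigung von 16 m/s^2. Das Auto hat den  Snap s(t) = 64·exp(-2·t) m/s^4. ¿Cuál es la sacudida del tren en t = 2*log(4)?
Debemos derivar nuestra ecuación de la aceleración a(t) = exp(t/2) 1 vez. La derivada de la aceleración da la sacudida: j(t) = exp(t/2)/2. Usando j(t) = exp(t/2)/2 y sustituyendo t = 2*log(4), encontramos j = 2.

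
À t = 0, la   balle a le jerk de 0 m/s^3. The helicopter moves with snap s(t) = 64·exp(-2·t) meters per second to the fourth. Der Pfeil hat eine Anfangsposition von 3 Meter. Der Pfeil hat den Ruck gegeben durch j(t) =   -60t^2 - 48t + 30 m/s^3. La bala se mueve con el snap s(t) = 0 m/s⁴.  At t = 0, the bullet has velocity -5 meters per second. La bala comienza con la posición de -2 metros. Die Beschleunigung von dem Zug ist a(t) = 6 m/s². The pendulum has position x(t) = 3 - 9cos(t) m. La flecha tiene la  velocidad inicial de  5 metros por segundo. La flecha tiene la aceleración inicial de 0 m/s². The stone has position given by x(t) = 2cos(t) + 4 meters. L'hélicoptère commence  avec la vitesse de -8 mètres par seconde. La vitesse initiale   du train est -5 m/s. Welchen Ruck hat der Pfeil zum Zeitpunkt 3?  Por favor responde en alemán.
Mit j(t) = -60·t^2 - 48·t + 30 und Einsetzen von t = 3, finden wir j = -654.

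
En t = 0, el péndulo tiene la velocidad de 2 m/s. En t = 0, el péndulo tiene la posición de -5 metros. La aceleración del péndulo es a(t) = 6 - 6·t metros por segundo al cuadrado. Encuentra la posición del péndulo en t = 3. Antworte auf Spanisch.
Partiendo de la aceleración a(t) = 6 - 6·t, tomamos 2 antiderivadas. Tomando ∫a(t)dt y aplicando v(0) = 2, encontramos v(t) = -3·t^2 + 6·t + 2. La integral de la velocidad es la posición. Usando x(0) = -5, obtenemos x(t) = -t^3 + 3·t^2 + 2·t - 5. De la ecuación de la posición x(t) = -t^3 + 3·t^2 + 2·t - 5, sustituimos t = 3 para obtener x = 1.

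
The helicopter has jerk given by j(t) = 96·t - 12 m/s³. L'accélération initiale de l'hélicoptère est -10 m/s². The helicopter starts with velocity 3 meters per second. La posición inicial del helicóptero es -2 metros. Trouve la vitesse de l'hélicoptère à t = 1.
En partant du jerk j(t) = 96·t - 12, nous prenons 2 primitives. En prenant ∫j(t)dt et en appliquant a(0) = -10, nous trouvons a(t) = 48·t^2 - 12·t - 10. En prenant ∫a(t)dt et en appliquant v(0) = 3, nous trouvons v(t) = 16·t^3 - 6·t^2 - 10·t + 3. En utilisant v(t) = 16·t^3 - 6·t^2 - 10·t + 3 et en substituant t = 1, nous trouvons v = 3.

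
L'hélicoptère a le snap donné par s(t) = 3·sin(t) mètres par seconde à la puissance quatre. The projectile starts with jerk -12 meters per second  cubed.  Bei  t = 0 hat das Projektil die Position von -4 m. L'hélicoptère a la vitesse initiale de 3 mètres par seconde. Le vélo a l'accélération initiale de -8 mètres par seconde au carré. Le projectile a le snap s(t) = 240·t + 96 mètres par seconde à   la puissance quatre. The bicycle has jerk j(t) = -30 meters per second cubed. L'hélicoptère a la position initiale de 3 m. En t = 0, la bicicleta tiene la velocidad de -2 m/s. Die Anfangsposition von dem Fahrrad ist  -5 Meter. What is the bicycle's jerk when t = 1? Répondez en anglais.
Using j(t) = -30 and substituting t = 1, we find j = -30.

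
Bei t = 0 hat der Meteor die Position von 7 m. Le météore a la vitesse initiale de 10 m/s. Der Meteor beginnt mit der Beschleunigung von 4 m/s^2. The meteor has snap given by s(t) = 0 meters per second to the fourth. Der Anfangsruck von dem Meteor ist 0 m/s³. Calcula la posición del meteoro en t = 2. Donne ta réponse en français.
Nous devons trouver la primitive de notre équation du snap s(t) = 0 4 fois. En prenant ∫s(t)dt et en appliquant j(0) = 0, nous trouvons j(t) = 0. L'intégrale du jerk, avec a(0) = 4, donne l'accélération: a(t) = 4. La primitive de l'accélération, avec v(0) = 10, donne la vitesse: v(t) = 4·t + 10. L'intégrale de la vitesse, avec x(0) = 7, donne la position: x(t) = 2·t^2 + 10·t + 7. Nous avons la position x(t) = 2·t^2 + 10·t + 7. En substituant t = 2: x(2) = 35.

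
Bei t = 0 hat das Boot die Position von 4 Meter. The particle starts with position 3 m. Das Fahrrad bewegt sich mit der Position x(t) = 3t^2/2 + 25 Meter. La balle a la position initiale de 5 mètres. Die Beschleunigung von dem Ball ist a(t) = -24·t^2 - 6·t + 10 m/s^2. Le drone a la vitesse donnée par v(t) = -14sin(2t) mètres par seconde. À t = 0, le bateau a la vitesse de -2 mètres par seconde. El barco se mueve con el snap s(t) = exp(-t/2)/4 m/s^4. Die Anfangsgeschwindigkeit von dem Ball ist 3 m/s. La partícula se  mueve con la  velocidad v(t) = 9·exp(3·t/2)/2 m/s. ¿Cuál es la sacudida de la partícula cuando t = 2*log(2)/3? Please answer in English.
To solve this, we need to take 2 derivatives of our velocity equation v(t) = 9·exp(3·t/2)/2. Differentiating velocity, we get acceleration: a(t) = 27·exp(3·t/2)/4. The derivative of acceleration gives jerk: j(t) = 81·exp(3·t/2)/8. From the given jerk equation j(t) = 81·exp(3·t/2)/8, we substitute t = 2*log(2)/3 to get j = 81/4.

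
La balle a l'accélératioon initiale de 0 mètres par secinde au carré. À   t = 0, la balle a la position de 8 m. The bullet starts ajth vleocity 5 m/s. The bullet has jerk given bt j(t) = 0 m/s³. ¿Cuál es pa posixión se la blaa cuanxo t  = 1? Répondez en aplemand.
Wir müssen unsere Gleichung für den Ruck j(t) = 0 3-mal integrieren. Durch Integration von dem Ruck und Verwendung der Anfangsbedingung a(0) = 0, erhalten wir a(t) = 0. Das Integral von der Beschleunigung, mit v(0) = 5, ergibt die Geschwindigkeit: v(t) = 5. Durch Integration von der Geschwindigkeit und Verwendung der Anfangsbedingung x(0) = 8, erhalten wir x(t) = 5·t + 8. Mit x(t) = 5·t + 8 und Einsetzen von t = 1, finden wir x = 13.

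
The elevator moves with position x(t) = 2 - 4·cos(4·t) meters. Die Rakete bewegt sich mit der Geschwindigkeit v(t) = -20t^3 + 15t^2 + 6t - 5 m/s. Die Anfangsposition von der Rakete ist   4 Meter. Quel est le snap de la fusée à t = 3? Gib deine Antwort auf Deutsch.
Um dies zu lösen, müssen wir 3 Ableitungen unserer Gleichung für die Geschwindigkeit v(t) = -20·t^3 + 15·t^2 + 6·t - 5 nehmen. Durch Ableiten von der Geschwindigkeit erhalten wir die Beschleunigung: a(t) = -60·t^2 + 30·t + 6. Mit d/dt von a(t) finden wir j(t) = 30 - 120·t. Die Ableitung von dem Ruck ergibt den Snap: s(t) = -120. Aus der Gleichung für den Snap s(t) = -120, setzen wir t = 3 ein und erhalten s = -120.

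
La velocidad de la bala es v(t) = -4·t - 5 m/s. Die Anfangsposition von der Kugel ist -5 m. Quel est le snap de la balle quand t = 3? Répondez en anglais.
To solve this, we need to take 3 derivatives of our velocity equation v(t) = -4·t - 5. Differentiating velocity, we get acceleration: a(t) = -4. The derivative of acceleration gives jerk: j(t) = 0. The derivative of jerk gives snap: s(t) = 0. We have snap s(t) = 0. Substituting t = 3: s(3) = 0.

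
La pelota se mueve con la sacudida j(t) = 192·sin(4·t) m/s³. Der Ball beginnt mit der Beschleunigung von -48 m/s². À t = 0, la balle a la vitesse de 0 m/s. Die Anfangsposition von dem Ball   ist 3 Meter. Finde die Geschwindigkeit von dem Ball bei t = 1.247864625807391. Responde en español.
Para resolver esto, necesitamos tomar 2 integrales de nuestra ecuación de la sacudida j(t) = 192·sin(4·t). Integrando la sacudida y usando la condición inicial a(0) = -48, obtenemos a(t) = -48·cos(4·t). Tomando ∫a(t)dt y aplicando v(0) = 0, encontramos v(t) = -12·sin(4·t). Usando v(t) = -12·sin(4·t) y sustituyendo t = 1.247864625807391, encontramos v = 11.5357459782764.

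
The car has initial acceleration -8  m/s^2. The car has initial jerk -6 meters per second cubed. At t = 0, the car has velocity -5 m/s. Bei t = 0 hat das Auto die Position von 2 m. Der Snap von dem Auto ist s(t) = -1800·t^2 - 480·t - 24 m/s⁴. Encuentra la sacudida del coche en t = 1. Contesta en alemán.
Ausgehend von dem Snap s(t) = -1800·t^2 - 480·t - 24, nehmen wir 1 Integral. Mit ∫s(t)dt und Anwendung von j(0) = -6, finden wir j(t) = -600·t^3 - 240·t^2 - 24·t - 6. Aus der Gleichung für den Ruck j(t) = -600·t^3 - 240·t^2 - 24·t - 6, setzen wir t = 1 ein und erhalten j = -870.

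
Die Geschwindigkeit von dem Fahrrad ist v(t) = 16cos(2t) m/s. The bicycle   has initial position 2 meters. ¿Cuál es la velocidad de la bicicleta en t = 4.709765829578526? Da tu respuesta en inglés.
Using v(t) = 16·cos(2·t) and substituting t = 4.709765829578526, we find v = -15.9997798110602.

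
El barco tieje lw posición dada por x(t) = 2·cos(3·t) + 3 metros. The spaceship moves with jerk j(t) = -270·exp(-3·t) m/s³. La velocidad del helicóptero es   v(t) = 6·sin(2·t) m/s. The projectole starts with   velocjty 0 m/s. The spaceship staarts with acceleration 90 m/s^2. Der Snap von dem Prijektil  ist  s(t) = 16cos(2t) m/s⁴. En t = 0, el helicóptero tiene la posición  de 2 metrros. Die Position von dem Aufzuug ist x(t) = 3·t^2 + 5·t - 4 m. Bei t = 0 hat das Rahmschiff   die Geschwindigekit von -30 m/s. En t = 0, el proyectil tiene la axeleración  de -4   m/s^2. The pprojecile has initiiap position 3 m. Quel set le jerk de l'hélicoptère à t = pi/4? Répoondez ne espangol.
Debemos derivar nuestra ecuación de la velocidad v(t) = 6·sin(2·t) 2 veces. Derivando la velocidad, obtenemos la aceleración: a(t) = 12·cos(2·t). La derivada de la aceleración da la sacudida: j(t) = -24·sin(2·t). Tenemos la sacudida j(t) = -24·sin(2·t). Sustituyendo t = pi/4: j(pi/4) = -24.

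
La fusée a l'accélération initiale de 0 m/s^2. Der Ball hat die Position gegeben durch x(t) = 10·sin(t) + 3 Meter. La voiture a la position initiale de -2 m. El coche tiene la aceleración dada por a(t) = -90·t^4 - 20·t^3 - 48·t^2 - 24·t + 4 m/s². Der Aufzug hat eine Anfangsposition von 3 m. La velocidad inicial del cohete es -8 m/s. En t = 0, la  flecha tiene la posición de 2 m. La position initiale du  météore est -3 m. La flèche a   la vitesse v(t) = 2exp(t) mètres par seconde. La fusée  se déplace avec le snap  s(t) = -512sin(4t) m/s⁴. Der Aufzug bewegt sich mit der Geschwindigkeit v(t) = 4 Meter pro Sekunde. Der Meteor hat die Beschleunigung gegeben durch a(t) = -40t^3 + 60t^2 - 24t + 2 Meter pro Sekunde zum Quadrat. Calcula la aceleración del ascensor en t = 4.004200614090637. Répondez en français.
Nous devons dériver notre équation de la vitesse v(t) = 4 1 fois. En prenant d/dt de v(t), nous trouvons a(t) = 0. Nous avons l'accélération a(t) = 0. En substituant t = 4.004200614090637: a(4.004200614090637) = 0.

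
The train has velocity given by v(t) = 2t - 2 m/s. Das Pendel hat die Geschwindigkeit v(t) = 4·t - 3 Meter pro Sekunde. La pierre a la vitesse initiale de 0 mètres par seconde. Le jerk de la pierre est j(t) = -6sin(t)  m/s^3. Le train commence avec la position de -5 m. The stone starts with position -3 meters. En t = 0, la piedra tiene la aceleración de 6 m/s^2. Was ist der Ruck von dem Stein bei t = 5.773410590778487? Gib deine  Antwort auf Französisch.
De l'équation du jerk j(t) = -6·sin(t), nous substituons t = 5.773410590778487 pour obtenir j = 2.92788371683687.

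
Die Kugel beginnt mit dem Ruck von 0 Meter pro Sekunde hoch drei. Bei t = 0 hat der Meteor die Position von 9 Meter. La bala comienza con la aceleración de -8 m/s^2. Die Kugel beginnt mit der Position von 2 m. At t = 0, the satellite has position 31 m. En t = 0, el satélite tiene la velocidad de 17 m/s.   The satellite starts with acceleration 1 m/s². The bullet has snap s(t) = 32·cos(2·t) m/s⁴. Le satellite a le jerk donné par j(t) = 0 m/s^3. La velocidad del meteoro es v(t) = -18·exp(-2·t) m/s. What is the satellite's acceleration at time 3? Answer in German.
Wir müssen das Integral unserer Gleichung für den Ruck j(t) = 0 1-mal finden. Mit ∫j(t)dt und Anwendung von a(0) = 1, finden wir a(t) = 1. Mit a(t) = 1 und Einsetzen von t = 3, finden wir a = 1.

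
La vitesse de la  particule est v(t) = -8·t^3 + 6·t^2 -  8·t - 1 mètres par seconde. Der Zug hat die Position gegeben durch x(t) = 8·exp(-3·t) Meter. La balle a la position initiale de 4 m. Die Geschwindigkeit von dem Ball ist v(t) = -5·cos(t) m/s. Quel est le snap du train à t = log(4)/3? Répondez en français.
Pour résoudre ceci, nous devons prendre 4 dérivées de notre équation de la position x(t) = 8·exp(-3·t). En dérivant la position, nous obtenons la vitesse: v(t) = -24·exp(-3·t). En dérivant la vitesse, nous obtenons l'accélération: a(t) = 72·exp(-3·t). La dérivée de l'accélération donne le jerk: j(t) = -216·exp(-3·t). En prenant d/dt de j(t), nous trouvons s(t) = 648·exp(-3·t). De l'équation du snap s(t) = 648·exp(-3·t), nous substituons t = log(4)/3 pour obtenir s = 162.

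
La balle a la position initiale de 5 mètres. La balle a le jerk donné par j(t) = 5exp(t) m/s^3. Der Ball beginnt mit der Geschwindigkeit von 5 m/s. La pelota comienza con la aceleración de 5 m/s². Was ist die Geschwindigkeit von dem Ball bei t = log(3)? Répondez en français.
Nous devons trouver la primitive de notre équation du jerk j(t) = 5·exp(t) 2 fois. En prenant ∫j(t)dt et en appliquant a(0) = 5, nous trouvons a(t) = 5·exp(t). En prenant ∫a(t)dt et en appliquant v(0) = 5, nous trouvons v(t) = 5·exp(t). Nous avons la vitesse v(t) = 5·exp(t). En substituant t = log(3): v(log(3)) = 15.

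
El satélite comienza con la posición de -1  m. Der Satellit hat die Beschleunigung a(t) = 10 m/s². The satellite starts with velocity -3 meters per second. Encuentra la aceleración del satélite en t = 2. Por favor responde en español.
De la ecuación de la aceleración a(t) = 10, sustituimos t = 2 para obtener a = 10.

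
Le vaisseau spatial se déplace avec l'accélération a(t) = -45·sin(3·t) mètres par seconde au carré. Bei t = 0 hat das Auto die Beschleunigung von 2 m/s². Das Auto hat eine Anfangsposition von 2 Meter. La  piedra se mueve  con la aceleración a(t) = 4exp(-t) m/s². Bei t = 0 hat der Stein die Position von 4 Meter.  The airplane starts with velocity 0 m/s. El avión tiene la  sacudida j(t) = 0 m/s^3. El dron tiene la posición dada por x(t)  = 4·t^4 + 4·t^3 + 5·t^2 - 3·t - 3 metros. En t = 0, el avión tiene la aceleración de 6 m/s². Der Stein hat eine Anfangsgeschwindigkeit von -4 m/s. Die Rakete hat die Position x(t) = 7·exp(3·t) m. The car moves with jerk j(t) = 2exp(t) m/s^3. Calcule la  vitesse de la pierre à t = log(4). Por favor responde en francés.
Nous devons intégrer notre équation de l'accélération a(t) = 4·exp(-t) 1 fois. La primitive de l'accélération est la vitesse. En utilisant v(0) = -4, nous obtenons v(t) = -4·exp(-t). De l'équation de la vitesse v(t) = -4·exp(-t), nous substituons t = log(4) pour obtenir v = -1.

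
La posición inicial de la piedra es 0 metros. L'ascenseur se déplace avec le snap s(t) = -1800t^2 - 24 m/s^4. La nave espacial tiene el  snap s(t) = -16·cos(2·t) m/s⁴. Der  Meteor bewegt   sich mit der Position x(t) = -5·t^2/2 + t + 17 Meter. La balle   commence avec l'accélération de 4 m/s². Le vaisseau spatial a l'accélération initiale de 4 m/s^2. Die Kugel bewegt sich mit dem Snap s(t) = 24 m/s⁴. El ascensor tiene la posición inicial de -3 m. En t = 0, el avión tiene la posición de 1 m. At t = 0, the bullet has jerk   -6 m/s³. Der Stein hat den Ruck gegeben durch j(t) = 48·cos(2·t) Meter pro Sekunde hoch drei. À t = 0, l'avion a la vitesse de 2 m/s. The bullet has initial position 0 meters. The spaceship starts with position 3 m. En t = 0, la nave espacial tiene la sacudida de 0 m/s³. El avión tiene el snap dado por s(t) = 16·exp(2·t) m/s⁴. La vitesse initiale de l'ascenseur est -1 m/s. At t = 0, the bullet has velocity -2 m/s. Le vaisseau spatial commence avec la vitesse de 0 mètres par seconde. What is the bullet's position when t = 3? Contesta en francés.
En partant du snap s(t) = 24, nous prenons 4 intégrales. En prenant ∫s(t)dt et en appliquant j(0) = -6, nous trouvons j(t) = 24·t - 6. En prenant ∫j(t)dt et en appliquant a(0) = 4, nous trouvons a(t) = 12·t^2 - 6·t + 4. L'intégrale de l'accélération, avec v(0) = -2, donne la vitesse: v(t) = 4·t^3 - 3·t^2 + 4·t - 2. En prenant ∫v(t)dt et en appliquant x(0) = 0, nous trouvons x(t) = t^4 - t^3 + 2·t^2 - 2·t. En utilisant x(t) = t^4 - t^3 + 2·t^2 - 2·t et en substituant t = 3, nous trouvons x = 66.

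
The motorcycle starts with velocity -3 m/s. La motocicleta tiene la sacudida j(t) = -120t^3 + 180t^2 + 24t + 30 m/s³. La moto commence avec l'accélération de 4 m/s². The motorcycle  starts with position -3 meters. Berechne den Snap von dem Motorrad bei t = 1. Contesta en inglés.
To solve this, we need to take 1 derivative of our jerk equation j(t) = -120·t^3 + 180·t^2 + 24·t + 30. Differentiating jerk, we get snap: s(t) = -360·t^2 + 360·t + 24. From the given snap equation s(t) = -360·t^2 + 360·t + 24, we substitute t = 1 to get s = 24.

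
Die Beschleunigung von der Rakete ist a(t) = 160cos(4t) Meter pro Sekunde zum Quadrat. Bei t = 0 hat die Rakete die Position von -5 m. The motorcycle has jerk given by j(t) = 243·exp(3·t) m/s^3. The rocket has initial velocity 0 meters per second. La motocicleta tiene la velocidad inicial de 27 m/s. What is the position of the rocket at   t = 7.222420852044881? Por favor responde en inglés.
We need to integrate our acceleration equation a(t) = 160·cos(4·t) 2 times. The integral of acceleration, with v(0) = 0, gives velocity: v(t) = 40·sin(4·t). The antiderivative of velocity, with x(0) = -5, gives position: x(t) = 5 - 10·cos(4·t). From the given position equation x(t) = 5 - 10·cos(4·t), we substitute t = 7.222420852044881 to get x = 13.1657173508275.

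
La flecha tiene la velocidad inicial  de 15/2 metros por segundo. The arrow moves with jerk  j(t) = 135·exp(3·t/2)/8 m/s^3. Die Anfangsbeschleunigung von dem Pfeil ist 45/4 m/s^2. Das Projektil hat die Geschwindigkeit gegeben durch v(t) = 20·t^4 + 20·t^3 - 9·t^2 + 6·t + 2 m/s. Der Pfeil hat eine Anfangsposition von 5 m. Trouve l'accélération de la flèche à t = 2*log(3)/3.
En partant du jerk j(t) = 135·exp(3·t/2)/8, nous prenons 1 intégrale. En intégrant le jerk et en utilisant la condition initiale a(0) = 45/4, nous obtenons a(t) = 45·exp(3·t/2)/4. Nous avons l'accélération a(t) = 45·exp(3·t/2)/4. En substituant t = 2*log(3)/3: a(2*log(3)/3) = 135/4.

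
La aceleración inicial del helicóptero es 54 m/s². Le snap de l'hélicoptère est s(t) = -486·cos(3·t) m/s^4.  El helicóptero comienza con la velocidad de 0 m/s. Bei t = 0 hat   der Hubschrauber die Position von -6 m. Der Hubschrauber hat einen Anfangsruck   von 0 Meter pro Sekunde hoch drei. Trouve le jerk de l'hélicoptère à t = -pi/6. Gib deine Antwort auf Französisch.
Nous devons intégrer notre équation du snap s(t) = -486·cos(3·t) 1 fois. En intégrant le snap et en utilisant la condition initiale j(0) = 0, nous obtenons j(t) = -162·sin(3·t). De l'équation du jerk j(t) = -162·sin(3·t), nous substituons t = -pi/6 pour obtenir j = 162.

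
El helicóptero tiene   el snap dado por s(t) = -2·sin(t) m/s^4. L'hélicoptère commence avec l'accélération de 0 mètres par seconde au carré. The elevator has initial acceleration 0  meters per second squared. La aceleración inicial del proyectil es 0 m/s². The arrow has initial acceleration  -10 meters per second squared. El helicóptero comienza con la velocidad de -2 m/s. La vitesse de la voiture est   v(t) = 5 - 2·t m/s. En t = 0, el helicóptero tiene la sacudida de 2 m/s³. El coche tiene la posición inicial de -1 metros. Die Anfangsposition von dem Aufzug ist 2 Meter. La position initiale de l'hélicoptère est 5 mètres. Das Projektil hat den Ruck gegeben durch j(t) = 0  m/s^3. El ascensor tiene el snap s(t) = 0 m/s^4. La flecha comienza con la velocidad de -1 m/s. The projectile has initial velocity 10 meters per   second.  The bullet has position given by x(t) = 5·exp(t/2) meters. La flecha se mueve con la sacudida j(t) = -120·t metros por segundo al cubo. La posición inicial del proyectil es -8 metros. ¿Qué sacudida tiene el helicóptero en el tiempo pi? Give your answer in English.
To find the answer, we compute 1 integral of s(t) = -2·sin(t). The integral of snap is jerk. Using j(0) = 2, we get j(t) = 2·cos(t). Using j(t) = 2·cos(t) and substituting t = pi, we find j = -2.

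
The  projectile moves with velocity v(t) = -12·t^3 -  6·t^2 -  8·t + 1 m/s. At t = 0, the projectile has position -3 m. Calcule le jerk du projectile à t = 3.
Pour résoudre ceci, nous devons prendre 2 dérivées de notre équation de la vitesse v(t) = -12·t^3 - 6·t^2 - 8·t + 1. En dérivant la vitesse, nous obtenons l'accélération: a(t) = -36·t^2 - 12·t - 8. La dérivée de l'accélération donne le jerk: j(t) = -72·t - 12. En utilisant j(t) = -72·t - 12 et en substituant t = 3, nous trouvons j = -228.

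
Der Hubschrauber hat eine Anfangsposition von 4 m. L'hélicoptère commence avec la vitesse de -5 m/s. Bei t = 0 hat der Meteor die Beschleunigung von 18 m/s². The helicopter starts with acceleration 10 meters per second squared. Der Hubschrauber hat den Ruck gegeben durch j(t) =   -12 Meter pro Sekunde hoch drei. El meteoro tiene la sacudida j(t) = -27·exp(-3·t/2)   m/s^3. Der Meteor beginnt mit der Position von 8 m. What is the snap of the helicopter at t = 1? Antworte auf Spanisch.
Debemos derivar nuestra ecuación de la sacudida j(t) = -12 1 vez. Tomando d/dt de j(t), encontramos s(t) = 0. Usando s(t) = 0 y sustituyendo t = 1, encontramos s = 0.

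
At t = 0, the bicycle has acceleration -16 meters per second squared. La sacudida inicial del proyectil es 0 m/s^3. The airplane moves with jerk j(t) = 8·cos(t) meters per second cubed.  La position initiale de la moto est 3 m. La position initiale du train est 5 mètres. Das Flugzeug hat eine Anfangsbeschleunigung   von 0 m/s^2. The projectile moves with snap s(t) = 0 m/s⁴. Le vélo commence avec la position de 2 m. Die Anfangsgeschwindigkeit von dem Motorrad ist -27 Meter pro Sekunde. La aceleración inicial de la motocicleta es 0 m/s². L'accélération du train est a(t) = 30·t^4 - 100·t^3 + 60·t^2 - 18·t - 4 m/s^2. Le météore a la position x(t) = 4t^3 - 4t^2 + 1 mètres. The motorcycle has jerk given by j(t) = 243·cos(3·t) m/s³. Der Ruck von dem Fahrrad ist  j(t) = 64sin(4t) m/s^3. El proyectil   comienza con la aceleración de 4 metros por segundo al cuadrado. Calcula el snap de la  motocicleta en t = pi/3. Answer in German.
Um dies zu lösen, müssen wir 1 Ableitung unserer Gleichung für den Ruck j(t) = 243·cos(3·t) nehmen. Mit d/dt von j(t) finden wir s(t) = -729·sin(3·t). Mit s(t) = -729·sin(3·t) und Einsetzen von t = pi/3, finden wir s = 0.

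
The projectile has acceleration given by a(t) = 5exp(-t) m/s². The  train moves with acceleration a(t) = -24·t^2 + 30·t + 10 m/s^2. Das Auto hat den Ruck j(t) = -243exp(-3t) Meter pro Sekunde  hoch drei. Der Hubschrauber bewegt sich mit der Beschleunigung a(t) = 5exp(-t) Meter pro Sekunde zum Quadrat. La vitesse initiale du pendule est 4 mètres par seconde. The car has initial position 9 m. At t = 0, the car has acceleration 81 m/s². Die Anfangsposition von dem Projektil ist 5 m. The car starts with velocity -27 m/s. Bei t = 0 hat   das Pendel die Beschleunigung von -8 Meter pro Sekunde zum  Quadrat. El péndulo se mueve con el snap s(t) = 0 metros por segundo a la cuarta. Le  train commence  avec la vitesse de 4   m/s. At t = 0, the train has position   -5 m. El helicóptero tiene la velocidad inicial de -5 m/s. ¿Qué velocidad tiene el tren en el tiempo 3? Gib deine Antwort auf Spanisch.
Necesitamos integrar nuestra ecuación de la aceleración a(t) = -24·t^2 + 30·t + 10 1 vez. La antiderivada de la aceleración es la velocidad. Usando v(0) = 4, obtenemos v(t) = -8·t^3 + 15·t^2 + 10·t + 4. Tenemos la velocidad v(t) = -8·t^3 + 15·t^2 + 10·t + 4. Sustituyendo t = 3: v(3) = -47.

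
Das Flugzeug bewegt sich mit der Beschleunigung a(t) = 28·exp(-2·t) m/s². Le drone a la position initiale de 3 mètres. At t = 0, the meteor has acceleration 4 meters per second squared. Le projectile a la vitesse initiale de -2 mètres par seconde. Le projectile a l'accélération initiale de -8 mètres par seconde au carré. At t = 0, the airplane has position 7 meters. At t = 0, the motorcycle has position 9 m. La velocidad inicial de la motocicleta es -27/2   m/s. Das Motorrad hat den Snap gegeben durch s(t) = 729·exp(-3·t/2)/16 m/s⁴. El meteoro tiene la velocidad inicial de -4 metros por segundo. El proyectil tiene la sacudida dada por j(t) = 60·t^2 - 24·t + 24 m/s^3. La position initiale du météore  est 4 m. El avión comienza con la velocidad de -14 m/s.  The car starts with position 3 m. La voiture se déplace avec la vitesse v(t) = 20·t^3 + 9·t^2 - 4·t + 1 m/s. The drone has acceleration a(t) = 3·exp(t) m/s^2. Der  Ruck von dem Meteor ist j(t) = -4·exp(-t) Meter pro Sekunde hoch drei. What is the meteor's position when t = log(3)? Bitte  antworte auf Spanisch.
Necesitamos integrar nuestra ecuación de la sacudida j(t) = -4·exp(-t) 3 veces. La antiderivada de la sacudida, con a(0) = 4, da la aceleración: a(t) = 4·exp(-t). Integrando la aceleración y usando la condición inicial v(0) = -4, obtenemos v(t) = -4·exp(-t). La integral de la velocidad es la posición. Usando x(0) = 4, obtenemos x(t) = 4·exp(-t). De la ecuación de la posición x(t) = 4·exp(-t), sustituimos t = log(3) para obtener x = 4/3.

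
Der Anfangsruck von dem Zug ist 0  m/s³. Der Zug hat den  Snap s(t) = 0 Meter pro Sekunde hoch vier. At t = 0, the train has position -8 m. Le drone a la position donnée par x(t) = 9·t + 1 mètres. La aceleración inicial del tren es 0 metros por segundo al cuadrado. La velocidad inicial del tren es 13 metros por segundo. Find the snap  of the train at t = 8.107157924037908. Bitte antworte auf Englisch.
From the given snap equation s(t) = 0, we substitute t = 8.107157924037908 to get s = 0.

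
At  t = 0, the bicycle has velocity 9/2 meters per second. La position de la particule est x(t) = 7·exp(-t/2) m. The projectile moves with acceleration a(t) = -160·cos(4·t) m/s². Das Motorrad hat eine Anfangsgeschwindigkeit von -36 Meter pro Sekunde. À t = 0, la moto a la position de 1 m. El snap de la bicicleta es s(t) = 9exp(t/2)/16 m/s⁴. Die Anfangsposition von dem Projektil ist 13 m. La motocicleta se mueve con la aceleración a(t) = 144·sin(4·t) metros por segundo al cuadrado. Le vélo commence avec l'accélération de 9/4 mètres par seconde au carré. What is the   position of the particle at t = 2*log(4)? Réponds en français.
Nous avons la position x(t) = 7·exp(-t/2). En substituant t = 2*log(4): x(2*log(4)) = 7/4.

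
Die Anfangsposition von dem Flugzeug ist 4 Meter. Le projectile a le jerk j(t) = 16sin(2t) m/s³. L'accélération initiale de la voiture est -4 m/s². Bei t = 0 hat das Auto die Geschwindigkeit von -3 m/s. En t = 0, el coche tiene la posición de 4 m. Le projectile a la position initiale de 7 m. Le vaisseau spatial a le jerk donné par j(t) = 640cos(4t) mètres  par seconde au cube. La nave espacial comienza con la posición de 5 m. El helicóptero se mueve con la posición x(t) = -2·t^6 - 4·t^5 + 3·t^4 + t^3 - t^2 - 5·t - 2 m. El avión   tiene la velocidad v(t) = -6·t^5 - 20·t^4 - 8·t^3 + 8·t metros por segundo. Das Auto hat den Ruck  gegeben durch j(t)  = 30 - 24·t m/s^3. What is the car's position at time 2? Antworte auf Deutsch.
Ausgehend von dem Ruck j(t) = 30 - 24·t, nehmen wir 3 Stammfunktionen. Das Integral von dem Ruck ist die Beschleunigung. Mit a(0) = -4 erhalten wir a(t) = -12·t^2 + 30·t - 4. Die Stammfunktion von der Beschleunigung ist die Geschwindigkeit. Mit v(0) = -3 erhalten wir v(t) = -4·t^3 + 15·t^2 - 4·t - 3. Durch Integration von der Geschwindigkeit und Verwendung der Anfangsbedingung x(0) = 4, erhalten wir x(t) = -t^4 + 5·t^3 - 2·t^2 - 3·t + 4. Aus der Gleichung für die Position x(t) = -t^4 + 5·t^3 - 2·t^2 - 3·t + 4, setzen wir t = 2 ein und erhalten x = 14.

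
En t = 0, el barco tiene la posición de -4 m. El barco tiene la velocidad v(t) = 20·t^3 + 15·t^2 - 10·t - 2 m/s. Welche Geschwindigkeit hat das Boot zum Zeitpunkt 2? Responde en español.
Tenemos la velocidad v(t) = 20·t^3 + 15·t^2 - 10·t - 2. Sustituyendo t = 2: v(2) = 198.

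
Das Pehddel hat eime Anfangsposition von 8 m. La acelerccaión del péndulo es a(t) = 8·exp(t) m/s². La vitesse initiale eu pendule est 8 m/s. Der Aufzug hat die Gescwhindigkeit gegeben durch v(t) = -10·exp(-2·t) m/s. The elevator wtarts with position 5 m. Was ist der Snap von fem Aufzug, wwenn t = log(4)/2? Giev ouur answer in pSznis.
Para resolver esto, necesitamos tomar 3 derivadas de nuestra ecuación de la velocidad v(t) = -10·exp(-2·t). La derivada de la velocidad da la aceleración: a(t) = 20·exp(-2·t). Derivando la aceleración, obtenemos la sacudida: j(t) = -40·exp(-2·t). La derivada de la sacudida da el snap: s(t) = 80·exp(-2·t). Tenemos el snap s(t) = 80·exp(-2·t). Sustituyendo t = log(4)/2: s(log(4)/2) = 20.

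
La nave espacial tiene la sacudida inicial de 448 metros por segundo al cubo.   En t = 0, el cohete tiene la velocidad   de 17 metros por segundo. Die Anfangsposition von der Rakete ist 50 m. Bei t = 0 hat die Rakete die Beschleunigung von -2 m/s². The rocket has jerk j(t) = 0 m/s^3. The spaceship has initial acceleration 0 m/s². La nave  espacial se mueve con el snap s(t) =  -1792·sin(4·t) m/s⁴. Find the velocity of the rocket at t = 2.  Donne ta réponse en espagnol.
Partiendo de la sacudida j(t) = 0, tomamos 2 antiderivadas. Tomando ∫j(t)dt y aplicando a(0) = -2, encontramos a(t) = -2. La integral de la aceleración, con v(0) = 17, da la velocidad: v(t) = 17 - 2·t. Tenemos la velocidad v(t) = 17 - 2·t. Sustituyendo t = 2: v(2) = 13.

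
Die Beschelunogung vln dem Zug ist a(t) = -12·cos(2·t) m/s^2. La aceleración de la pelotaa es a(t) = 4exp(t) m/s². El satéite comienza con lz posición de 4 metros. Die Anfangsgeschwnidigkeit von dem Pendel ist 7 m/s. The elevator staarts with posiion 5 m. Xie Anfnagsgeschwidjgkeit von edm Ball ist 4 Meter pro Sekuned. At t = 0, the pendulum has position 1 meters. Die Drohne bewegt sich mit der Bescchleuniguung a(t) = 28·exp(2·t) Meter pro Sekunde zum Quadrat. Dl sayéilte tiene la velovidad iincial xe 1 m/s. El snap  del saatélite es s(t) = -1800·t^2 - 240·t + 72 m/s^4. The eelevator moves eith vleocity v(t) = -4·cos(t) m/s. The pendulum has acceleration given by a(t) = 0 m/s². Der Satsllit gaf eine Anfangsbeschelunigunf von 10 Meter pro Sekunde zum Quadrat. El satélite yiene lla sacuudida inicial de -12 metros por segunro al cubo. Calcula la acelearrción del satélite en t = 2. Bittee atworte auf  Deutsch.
Um dies zu lösen, müssen wir 2 Stammfunktionen unserer Gleichung für den Snap s(t) = -1800·t^2 - 240·t + 72 finden. Durch Integration von dem Snap und Verwendung der Anfangsbedingung j(0) = -12, erhalten wir j(t) = -600·t^3 - 120·t^2 + 72·t - 12. Das Integral von dem Ruck ist die Beschleunigung. Mit a(0) = 10 erhalten wir a(t) = -150·t^4 - 40·t^3 + 36·t^2 - 12·t + 10. Aus der Gleichung für die Beschleunigung a(t) = -150·t^4 - 40·t^3 + 36·t^2 - 12·t + 10, setzen wir t = 2 ein und erhalten a = -2590.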